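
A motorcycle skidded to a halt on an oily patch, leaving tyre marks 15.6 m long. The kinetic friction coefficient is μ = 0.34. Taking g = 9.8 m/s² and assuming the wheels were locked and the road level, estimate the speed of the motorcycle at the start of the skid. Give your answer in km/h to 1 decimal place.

Initial speed ≈ 36.7 km/h

Deceleration a = μg = 0.34 × 9.8 = 3.332 m/s².
v = √(2a·d) = √(2 × 3.332 × 15.6) = √103.958 = 10.1960 m/s.
= 10.1960 × 3.6 = 36.706 km/h.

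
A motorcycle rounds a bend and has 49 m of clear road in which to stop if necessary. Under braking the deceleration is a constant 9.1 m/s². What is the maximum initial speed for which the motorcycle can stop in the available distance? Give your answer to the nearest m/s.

Maximum speed ≈ 30 m/s

v²/(2a) = d ⇒ v = √(2 × 9.100 × 49) = √891.80 = 29.8630 m/s.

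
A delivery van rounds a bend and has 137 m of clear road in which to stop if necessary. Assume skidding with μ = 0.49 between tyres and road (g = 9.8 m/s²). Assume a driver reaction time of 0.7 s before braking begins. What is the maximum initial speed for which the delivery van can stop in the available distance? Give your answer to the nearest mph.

Maximum speed ≈ 74 mph

a = μg = 0.49 × 9.8 = 4.802 m/s².
Stopping distance: v·t_r + v²/(2a) = 137 with t_r = 0.7 s and a = 4.802 m/s².
So v² + 6.723 v − 1315.75 = 0.
Positive root: v = −a·t_r + √((a·t_r)² + 2a·d) = −3.361 + √(11.296 + 1315.75) = 33.0676 m/s.
33.0676 m/s ÷ 0.44704 = 73.970 mph.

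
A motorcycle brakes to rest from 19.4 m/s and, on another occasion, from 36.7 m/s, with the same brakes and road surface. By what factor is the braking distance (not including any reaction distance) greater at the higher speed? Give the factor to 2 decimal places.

Braking distance d = v²/(2a), so with a fixed, d ∝ v².
Factor = (36.7/19.4)² = 1.8918² = 3.5789.

Factor ≈ 3.58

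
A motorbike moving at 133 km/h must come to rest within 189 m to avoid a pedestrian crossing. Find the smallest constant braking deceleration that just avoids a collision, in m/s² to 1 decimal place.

Required deceleration ≈ 3.6 m/s²

133 km/h ÷ 3.6 = 36.9444 m/s.
v² = 2a·d ⇒ a = v²/(2d) = 36.9444² / (2 × 189.000) = 1364.889 / 378.000 = 3.6108 m/s².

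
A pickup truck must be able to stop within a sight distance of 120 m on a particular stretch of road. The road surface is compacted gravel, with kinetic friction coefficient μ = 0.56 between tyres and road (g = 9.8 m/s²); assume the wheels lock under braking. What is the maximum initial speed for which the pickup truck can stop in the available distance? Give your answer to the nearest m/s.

Maximum speed ≈ 36 m/s

a = μg = 0.56 × 9.8 = 5.488 m/s².
v²/(2a) = d ⇒ v = √(2 × 5.488 × 120) = √1317.12 = 36.2921 m/s.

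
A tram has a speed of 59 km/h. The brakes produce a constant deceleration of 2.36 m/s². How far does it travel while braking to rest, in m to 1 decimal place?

59 km/h ÷ 3.6 = 16.3889 m/s.
Braking distance = v²/(2a) = 16.3889² / (2 × 2.360) = 268.596 / 4.720 = 56.906 m.

Braking distance ≈ 56.9 m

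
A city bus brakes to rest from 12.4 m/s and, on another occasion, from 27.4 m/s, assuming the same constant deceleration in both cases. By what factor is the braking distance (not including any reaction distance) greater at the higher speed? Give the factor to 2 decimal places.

Factor ≈ 4.88

Braking distance d = v²/(2a), so with a fixed, d ∝ v².
Factor = (27.4/12.4)² = 2.2097² = 4.8828.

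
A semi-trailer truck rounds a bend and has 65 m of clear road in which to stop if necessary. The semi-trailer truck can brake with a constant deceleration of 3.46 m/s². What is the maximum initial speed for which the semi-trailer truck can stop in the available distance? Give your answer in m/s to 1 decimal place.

Maximum speed ≈ 21.2 m/s

v²/(2a) = d ⇒ v = √(2 × 3.460 × 65) = √449.80 = 21.2085 m/s.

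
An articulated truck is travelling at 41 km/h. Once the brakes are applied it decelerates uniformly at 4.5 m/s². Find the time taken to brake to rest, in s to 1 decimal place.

Braking time ≈ 2.5 s

41 km/h ÷ 3.6 = 11.3889 m/s.
Braking time = v/a = 11.3889 / 4.500 = 2.531 s.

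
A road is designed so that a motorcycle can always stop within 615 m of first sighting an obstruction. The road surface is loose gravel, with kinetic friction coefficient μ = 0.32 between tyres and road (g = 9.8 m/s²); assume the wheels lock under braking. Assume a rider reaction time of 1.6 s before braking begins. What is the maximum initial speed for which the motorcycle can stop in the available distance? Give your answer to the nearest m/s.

a = μg = 0.32 × 9.8 = 3.136 m/s².
Stopping distance: v·t_r + v²/(2a) = 615 with t_r = 1.6 s and a = 3.136 m/s².
So v² + 10.035 v − 3857.28 = 0.
Positive root: v = −a·t_r + √((a·t_r)² + 2a·d) = −5.018 + √(25.180 + 3857.28) = 57.2914 m/s.

Maximum speed ≈ 57 m/s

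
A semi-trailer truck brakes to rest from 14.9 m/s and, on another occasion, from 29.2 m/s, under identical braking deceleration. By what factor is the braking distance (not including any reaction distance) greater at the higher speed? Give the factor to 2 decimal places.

Braking distance d = v²/(2a), so with a fixed, d ∝ v².
Factor = (29.2/14.9)² = 1.9597² = 3.8404.

Factor ≈ 3.84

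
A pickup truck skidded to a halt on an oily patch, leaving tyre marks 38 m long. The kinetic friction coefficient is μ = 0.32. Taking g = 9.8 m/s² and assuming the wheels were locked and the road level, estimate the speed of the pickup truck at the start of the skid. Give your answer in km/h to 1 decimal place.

Initial speed ≈ 55.6 km/h

Deceleration a = μg = 0.32 × 9.8 = 3.136 m/s².
v = √(2a·d) = √(2 × 3.136 × 38) = √238.336 = 15.4381 m/s.
= 15.4381 × 3.6 = 55.577 km/h.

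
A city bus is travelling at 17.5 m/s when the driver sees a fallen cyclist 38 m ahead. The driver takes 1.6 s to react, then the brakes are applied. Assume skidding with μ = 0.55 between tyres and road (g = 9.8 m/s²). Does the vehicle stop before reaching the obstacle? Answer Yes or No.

a = μg = 0.55 × 9.8 = 5.390 m/s².
Reaction distance = 17.5000 × 1.6 = 28.000 m.
Braking distance = v²/(2a) = 306.250 / 10.780 = 28.409 m.
Total stopping distance = 28.000 + 28.409 = 56.409 m, vs 38 m available — it cannot stop in time and overshoots by 56.409 − 38 = 18.409 m.

No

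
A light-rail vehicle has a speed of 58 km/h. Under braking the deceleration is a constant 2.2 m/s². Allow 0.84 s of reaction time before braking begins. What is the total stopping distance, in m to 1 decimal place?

Total stopping distance ≈ 72.5 m

58 km/h ÷ 3.6 = 16.1111 m/s.
Reaction distance = v·t_r = 16.1111 × 0.84 = 13.533 m.
Braking distance = v²/(2a) = 16.1111² / (2 × 2.200) = 259.568 / 4.400 = 58.993 m.
Total = 13.533 + 58.993 = 72.526 m.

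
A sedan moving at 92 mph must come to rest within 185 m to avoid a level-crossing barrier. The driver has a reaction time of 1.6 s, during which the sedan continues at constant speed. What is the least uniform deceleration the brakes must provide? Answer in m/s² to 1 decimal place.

Required deceleration ≈ 7.1 m/s²

92 mph × 0.44704 = 41.1277 m/s.
Distance covered during reaction = 41.1277 × 1.6 = 65.804 m.
Distance available for braking: 185 − 65.804 = 119.196 m.
v² = 2a·d ⇒ a = v²/(2d) = 41.1277² / (2 × 119.196) = 1691.488 / 238.392 = 7.0954 m/s².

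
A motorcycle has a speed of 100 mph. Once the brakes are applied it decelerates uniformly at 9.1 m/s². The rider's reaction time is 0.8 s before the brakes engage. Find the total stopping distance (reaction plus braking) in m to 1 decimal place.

Total stopping distance ≈ 145.6 m

100 mph × 0.44704 = 44.7040 m/s.
Reaction distance = v·t_r = 44.7040 × 0.8 = 35.763 m.
Braking distance = v²/(2a) = 44.7040² / (2 × 9.100) = 1998.448 / 18.200 = 109.805 m.
Total = 35.763 + 109.805 = 145.568 m.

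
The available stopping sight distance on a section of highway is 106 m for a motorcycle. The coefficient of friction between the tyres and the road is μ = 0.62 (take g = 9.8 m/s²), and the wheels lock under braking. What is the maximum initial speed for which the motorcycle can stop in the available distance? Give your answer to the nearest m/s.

Maximum speed ≈ 36 m/s

a = μg = 0.62 × 9.8 = 6.076 m/s².
v²/(2a) = d ⇒ v = √(2 × 6.076 × 106) = √1288.11 = 35.8902 m/s.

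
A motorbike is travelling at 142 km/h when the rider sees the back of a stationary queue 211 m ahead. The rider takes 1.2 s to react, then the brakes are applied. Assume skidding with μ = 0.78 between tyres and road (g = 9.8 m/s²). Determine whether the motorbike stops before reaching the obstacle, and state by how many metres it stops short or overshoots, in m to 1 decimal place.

142 km/h ÷ 3.6 = 39.4444 m/s.
a = μg = 0.78 × 9.8 = 7.644 m/s².
Reaction distance = 39.4444 × 1.2 = 47.333 m.
Braking distance = v²/(2a) = 1555.861 / 15.288 = 101.770 m.
Total stopping distance = 47.333 + 101.770 = 149.103 m, vs 211 m available — it stops with 211 − 149.103 = 61.897 m to spare.

Yes — it stops 61.9 m short of the obstacle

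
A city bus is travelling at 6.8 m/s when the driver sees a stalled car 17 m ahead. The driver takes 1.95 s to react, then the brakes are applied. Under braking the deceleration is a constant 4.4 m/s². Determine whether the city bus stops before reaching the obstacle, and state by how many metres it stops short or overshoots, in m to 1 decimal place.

No — it overshoots by 1.5 m

Reaction distance = 6.8000 × 1.95 = 13.260 m.
Braking distance = v²/(2a) = 46.240 / 8.800 = 5.255 m.
Total stopping distance = 13.260 + 5.255 = 18.515 m, vs 17 m available — it cannot stop in time and overshoots by 18.515 − 17 = 1.515 m.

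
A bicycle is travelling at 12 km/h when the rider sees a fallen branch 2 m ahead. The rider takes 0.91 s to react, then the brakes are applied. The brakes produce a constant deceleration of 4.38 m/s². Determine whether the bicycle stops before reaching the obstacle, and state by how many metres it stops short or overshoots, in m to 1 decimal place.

No — it overshoots by 2.3 m

12 km/h ÷ 3.6 = 3.3333 m/s.
Reaction distance = 3.3333 × 0.91 = 3.033 m.
Braking distance = v²/(2a) = 11.111 / 8.760 = 1.268 m.
Total stopping distance = 3.033 + 1.268 = 4.301 m, vs 2 m available — it cannot stop in time and overshoots by 4.301 − 2 = 2.301 m.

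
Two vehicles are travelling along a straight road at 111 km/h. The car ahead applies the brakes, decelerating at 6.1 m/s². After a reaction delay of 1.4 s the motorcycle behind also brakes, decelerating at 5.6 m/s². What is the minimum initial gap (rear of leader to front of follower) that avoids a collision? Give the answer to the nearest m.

111 km/h ÷ 3.6 = 30.8333 m/s.
Leader travels v²/(2a_L) = 950.692 / 12.200 = 77.926 m before stopping.
Follower covers v·t_r = 30.8333 × 1.4 = 43.167 m while reacting, then v²/(2a_F) = 950.692 / 11.200 = 84.883 m while braking, for a total of 43.167 + 84.883 = 128.050 m.
Since a_F ≤ a_L and the follower starts braking later, the follower is never slower than the leader, so the closest approach is when both have stopped.
Minimum gap = 128.050 − 77.926 = 50.124 m.

Minimum gap ≈ 50 m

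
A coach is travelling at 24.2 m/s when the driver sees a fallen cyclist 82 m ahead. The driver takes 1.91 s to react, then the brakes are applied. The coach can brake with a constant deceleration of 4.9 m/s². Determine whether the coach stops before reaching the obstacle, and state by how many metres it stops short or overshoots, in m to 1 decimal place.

No — it overshoots by 24.0 m

Reaction distance = 24.2000 × 1.91 = 46.222 m.
Braking distance = v²/(2a) = 585.640 / 9.800 = 59.759 m.
Total stopping distance = 46.222 + 59.759 = 105.981 m, vs 82 m available — it cannot stop in time and overshoots by 105.981 − 82 = 23.981 m.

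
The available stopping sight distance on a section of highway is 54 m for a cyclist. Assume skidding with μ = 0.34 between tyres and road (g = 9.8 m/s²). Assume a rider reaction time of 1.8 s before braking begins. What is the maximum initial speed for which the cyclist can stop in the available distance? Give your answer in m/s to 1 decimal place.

a = μg = 0.34 × 9.8 = 3.332 m/s².
Stopping distance: v·t_r + v²/(2a) = 54 with t_r = 1.8 s and a = 3.332 m/s².
So v² + 11.995 v − 359.86 = 0.
Positive root: v = −a·t_r + √((a·t_r)² + 2a·d) = −5.998 + √(35.976 + 359.86) = 13.8976 m/s.

Maximum speed ≈ 13.9 m/s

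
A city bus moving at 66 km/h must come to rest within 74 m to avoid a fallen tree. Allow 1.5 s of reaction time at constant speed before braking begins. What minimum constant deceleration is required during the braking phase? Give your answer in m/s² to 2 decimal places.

Required deceleration ≈ 3.61 m/s²

66 km/h ÷ 3.6 = 18.3333 m/s.
Distance covered during reaction = 18.3333 × 1.5 = 27.500 m.
Distance available for braking: 74 − 27.500 = 46.500 m.
v² = 2a·d ⇒ a = v²/(2d) = 18.3333² / (2 × 46.500) = 336.110 / 93.000 = 3.6141 m/s².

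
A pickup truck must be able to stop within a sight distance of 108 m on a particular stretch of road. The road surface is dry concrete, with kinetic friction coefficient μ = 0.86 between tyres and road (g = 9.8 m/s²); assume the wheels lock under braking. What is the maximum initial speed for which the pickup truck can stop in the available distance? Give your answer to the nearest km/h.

Maximum speed ≈ 154 km/h

a = μg = 0.86 × 9.8 = 8.428 m/s².
v²/(2a) = d ⇒ v = √(2 × 8.428 × 108) = √1820.45 = 42.6667 m/s.
42.6667 m/s × 3.6 = 153.600 km/h.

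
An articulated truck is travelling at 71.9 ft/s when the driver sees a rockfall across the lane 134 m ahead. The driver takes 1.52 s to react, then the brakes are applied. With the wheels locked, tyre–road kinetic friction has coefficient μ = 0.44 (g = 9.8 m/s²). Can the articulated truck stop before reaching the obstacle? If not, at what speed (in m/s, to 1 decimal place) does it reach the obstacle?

71.9 ft/s × 0.3048 = 21.9151 m/s.
a = μg = 0.44 × 9.8 = 4.312 m/s².
Reaction distance = 21.9151 × 1.52 = 33.311 m.
Braking distance = v²/(2a) = 480.272 / 8.624 = 55.690 m.
Total stopping distance = 33.311 + 55.690 = 89.001 m, vs 134 m available — it stops with 134 − 89.001 = 44.999 m to spare.

Yes — it stops about 45.0 m short of the obstacle, so it never reaches it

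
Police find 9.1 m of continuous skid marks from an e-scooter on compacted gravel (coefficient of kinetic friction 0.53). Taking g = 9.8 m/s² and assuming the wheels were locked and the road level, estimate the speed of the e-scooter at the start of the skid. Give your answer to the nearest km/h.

Initial speed ≈ 35 km/h

Deceleration a = μg = 0.53 × 9.8 = 5.194 m/s².
v = √(2a·d) = √(2 × 5.194 × 9.1) = √94.531 = 9.7227 m/s.
= 9.7227 × 3.6 = 35.002 km/h.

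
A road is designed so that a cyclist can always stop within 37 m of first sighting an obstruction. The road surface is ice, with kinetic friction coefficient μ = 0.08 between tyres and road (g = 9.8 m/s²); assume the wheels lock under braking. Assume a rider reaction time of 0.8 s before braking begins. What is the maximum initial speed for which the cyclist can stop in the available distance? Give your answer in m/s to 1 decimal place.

a = μg = 0.08 × 9.8 = 0.784 m/s².
Stopping distance: v·t_r + v²/(2a) = 37 with t_r = 0.8 s and a = 0.784 m/s².
So v² + 1.254 v − 58.02 = 0.
Positive root: v = −a·t_r + √((a·t_r)² + 2a·d) = −0.627 + √(0.393 + 58.02) = 7.0158 m/s.

Maximum speed ≈ 7.0 m/s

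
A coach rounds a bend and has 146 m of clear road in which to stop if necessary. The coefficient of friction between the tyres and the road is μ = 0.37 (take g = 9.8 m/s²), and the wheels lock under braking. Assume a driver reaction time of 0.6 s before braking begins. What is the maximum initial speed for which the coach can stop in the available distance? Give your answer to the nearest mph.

Maximum speed ≈ 68 mph

a = μg = 0.37 × 9.8 = 3.626 m/s².
Stopping distance: v·t_r + v²/(2a) = 146 with t_r = 0.6 s and a = 3.626 m/s².
So v² + 4.351 v − 1058.79 = 0.
Positive root: v = −a·t_r + √((a·t_r)² + 2a·d) = −2.176 + √(4.735 + 1058.79) = 30.4357 m/s.
30.4357 m/s ÷ 0.44704 = 68.083 mph.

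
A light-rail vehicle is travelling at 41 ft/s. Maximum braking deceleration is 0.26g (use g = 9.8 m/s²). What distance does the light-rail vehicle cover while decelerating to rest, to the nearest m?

41 ft/s × 0.3048 = 12.4968 m/s.
a = 0.26 × 9.8 = 2.548 m/s².
Braking distance = v²/(2a) = 12.4968² / (2 × 2.548) = 156.170 / 5.096 = 30.646 m.

Braking distance ≈ 31 m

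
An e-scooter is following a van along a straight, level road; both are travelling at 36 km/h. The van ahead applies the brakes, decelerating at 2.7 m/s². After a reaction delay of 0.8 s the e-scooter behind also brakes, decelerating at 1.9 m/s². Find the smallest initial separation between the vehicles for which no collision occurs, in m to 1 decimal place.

36 km/h ÷ 3.6 = 10.0000 m/s.
Leader travels v²/(2a_L) = 100.000 / 5.400 = 18.519 m before stopping.
Follower covers v·t_r = 10.0000 × 0.8 = 8.000 m while reacting, then v²/(2a_F) = 100.000 / 3.800 = 26.316 m while braking, for a total of 8.000 + 26.316 = 34.316 m.
Since a_F ≤ a_L and the follower starts braking later, the follower is never slower than the leader, so the closest approach is when both have stopped.
Minimum gap = 34.316 − 18.519 = 15.797 m.

Minimum gap ≈ 15.8 m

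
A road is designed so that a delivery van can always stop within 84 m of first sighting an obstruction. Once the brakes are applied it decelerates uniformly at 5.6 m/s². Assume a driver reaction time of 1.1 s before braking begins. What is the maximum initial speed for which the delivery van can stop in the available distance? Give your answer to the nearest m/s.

Maximum speed ≈ 25 m/s

Stopping distance: v·t_r + v²/(2a) = 84 with t_r = 1.1 s and a = 5.600 m/s².
So v² + 12.320 v − 940.80 = 0.
Positive root: v = −a·t_r + √((a·t_r)² + 2a·d) = −6.160 + √(37.946 + 940.80) = 25.1249 m/s.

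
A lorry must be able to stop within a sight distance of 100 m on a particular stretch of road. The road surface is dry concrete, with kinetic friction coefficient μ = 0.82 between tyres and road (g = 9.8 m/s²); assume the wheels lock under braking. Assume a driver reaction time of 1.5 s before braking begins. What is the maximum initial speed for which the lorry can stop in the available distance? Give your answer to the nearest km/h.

a = μg = 0.82 × 9.8 = 8.036 m/s².
Stopping distance: v·t_r + v²/(2a) = 100 with t_r = 1.5 s and a = 8.036 m/s².
So v² + 24.108 v − 1607.20 = 0.
Positive root: v = −a·t_r + √((a·t_r)² + 2a·d) = −12.054 + √(145.299 + 1607.20) = 29.8089 m/s.
29.8089 m/s × 3.6 = 107.312 km/h.

Maximum speed ≈ 107 km/h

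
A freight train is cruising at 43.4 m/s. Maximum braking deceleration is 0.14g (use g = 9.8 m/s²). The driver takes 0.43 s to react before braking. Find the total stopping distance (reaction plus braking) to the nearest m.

Total stopping distance ≈ 705 m

a = 0.14 × 9.8 = 1.372 m/s².
Reaction distance = v·t_r = 43.4000 × 0.43 = 18.662 m.
Braking distance = v²/(2a) = 43.4000² / (2 × 1.372) = 1883.560 / 2.744 = 686.429 m.
Total = 18.662 + 686.429 = 705.091 m.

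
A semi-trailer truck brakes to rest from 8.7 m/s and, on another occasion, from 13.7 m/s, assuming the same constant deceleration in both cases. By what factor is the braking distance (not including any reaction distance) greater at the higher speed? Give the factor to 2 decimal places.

Braking distance d = v²/(2a), so with a fixed, d ∝ v².
Factor = (13.7/8.7)² = 1.5747² = 2.4797.

Factor ≈ 2.48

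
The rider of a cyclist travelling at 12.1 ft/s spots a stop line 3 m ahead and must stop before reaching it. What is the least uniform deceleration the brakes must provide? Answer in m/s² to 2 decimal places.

Required deceleration ≈ 2.27 m/s²

12.1 ft/s × 0.3048 = 3.6881 m/s.
v² = 2a·d ⇒ a = v²/(2d) = 3.6881² / (2 × 3.000) = 13.602 / 6.000 = 2.2670 m/s².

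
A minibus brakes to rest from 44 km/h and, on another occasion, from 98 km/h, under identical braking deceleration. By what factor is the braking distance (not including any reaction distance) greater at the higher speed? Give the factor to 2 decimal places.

Factor ≈ 4.96

Braking distance d = v²/(2a), so with a fixed, d ∝ v².
Factor = (98/44)² = 2.2273² = 4.9609.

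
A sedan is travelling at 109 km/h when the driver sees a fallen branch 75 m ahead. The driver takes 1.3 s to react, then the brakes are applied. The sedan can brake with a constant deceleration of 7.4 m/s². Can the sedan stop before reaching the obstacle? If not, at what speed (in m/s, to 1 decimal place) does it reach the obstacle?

No — it strikes the obstacle at 19.7 m/s

109 km/h ÷ 3.6 = 30.2778 m/s.
Reaction distance = 30.2778 × 1.3 = 39.361 m.
Braking distance needed to stop: v²/(2a) = 916.745 / 14.800 = 61.942 m, so total needed = 39.361 + 61.942 = 101.303 m > 75 m — it cannot stop.
Distance remaining when braking begins: 75 − 39.361 = 35.639 m.
v² = v₀² − 2a·d = 916.745 − 2 × 7.400 × 35.639 = 389.288 m²/s².
v = √389.288 = 19.730 m/s.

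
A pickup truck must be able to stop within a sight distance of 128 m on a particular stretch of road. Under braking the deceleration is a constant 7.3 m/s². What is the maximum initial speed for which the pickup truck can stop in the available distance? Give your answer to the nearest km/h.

v²/(2a) = d ⇒ v = √(2 × 7.300 × 128) = √1868.80 = 43.2296 m/s.
43.2296 m/s × 3.6 = 155.627 km/h.

Maximum speed ≈ 156 km/h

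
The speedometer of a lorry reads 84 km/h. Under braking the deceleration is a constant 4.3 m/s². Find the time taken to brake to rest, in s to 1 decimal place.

84 km/h ÷ 3.6 = 23.3333 m/s.
Braking time = v/a = 23.3333 / 4.300 = 5.426 s.

Braking time ≈ 5.4 s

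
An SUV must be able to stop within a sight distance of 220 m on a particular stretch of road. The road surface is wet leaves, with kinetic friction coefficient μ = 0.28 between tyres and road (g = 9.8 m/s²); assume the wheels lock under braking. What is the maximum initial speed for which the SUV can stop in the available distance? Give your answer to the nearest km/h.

Maximum speed ≈ 125 km/h

a = μg = 0.28 × 9.8 = 2.744 m/s².
v²/(2a) = d ⇒ v = √(2 × 2.744 × 220) = √1207.36 = 34.7471 m/s.
34.7471 m/s × 3.6 = 125.090 km/h.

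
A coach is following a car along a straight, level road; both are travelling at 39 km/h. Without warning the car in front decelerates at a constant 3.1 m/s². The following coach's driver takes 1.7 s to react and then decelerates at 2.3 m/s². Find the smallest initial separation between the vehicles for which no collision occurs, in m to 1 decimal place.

39 km/h ÷ 3.6 = 10.8333 m/s.
Leader travels v²/(2a_L) = 117.360 / 6.200 = 18.929 m before stopping.
Follower covers v·t_r = 10.8333 × 1.7 = 18.417 m while reacting, then v²/(2a_F) = 117.360 / 4.600 = 25.513 m while braking, for a total of 18.417 + 25.513 = 43.930 m.
Since a_F ≤ a_L and the follower starts braking later, the follower is never slower than the leader, so the closest approach is when both have stopped.
Minimum gap = 43.930 − 18.929 = 25.001 m.

Minimum gap ≈ 25.0 m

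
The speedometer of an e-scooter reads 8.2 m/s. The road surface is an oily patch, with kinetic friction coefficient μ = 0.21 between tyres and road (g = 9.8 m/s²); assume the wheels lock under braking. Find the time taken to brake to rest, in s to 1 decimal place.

Braking time ≈ 4.0 s

a = μg = 0.21 × 9.8 = 2.058 m/s².
Braking time = v/a = 8.2000 / 2.058 = 3.984 s.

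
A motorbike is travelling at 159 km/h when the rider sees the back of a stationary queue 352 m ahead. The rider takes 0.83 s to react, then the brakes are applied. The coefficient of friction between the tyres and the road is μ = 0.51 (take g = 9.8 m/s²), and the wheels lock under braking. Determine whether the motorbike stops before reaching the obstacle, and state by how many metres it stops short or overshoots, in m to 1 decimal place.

Yes — it stops 120.2 m short of the obstacle

159 km/h ÷ 3.6 = 44.1667 m/s.
a = μg = 0.51 × 9.8 = 4.998 m/s².
Reaction distance = 44.1667 × 0.83 = 36.658 m.
Braking distance = v²/(2a) = 1950.697 / 9.996 = 195.148 m.
Total stopping distance = 36.658 + 195.148 = 231.806 m, vs 352 m available — it stops with 352 − 231.806 = 120.194 m to spare.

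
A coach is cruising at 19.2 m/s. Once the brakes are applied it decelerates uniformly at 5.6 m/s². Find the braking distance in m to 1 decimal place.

Braking distance = v²/(2a) = 19.2000² / (2 × 5.600) = 368.640 / 11.200 = 32.914 m.

Braking distance ≈ 32.9 m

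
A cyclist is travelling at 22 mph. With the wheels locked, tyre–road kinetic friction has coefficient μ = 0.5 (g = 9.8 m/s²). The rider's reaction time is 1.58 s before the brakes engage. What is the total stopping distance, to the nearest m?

Total stopping distance ≈ 25 m

22 mph × 0.44704 = 9.8349 m/s.
a = μg = 0.5 × 9.8 = 4.900 m/s².
Reaction distance = v·t_r = 9.8349 × 1.58 = 15.539 m.
Braking distance = v²/(2a) = 9.8349² / (2 × 4.900) = 96.725 / 9.800 = 9.870 m.
Total = 15.539 + 9.870 = 25.409 m.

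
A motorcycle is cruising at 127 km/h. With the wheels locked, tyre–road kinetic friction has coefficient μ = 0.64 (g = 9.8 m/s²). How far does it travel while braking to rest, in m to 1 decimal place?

Braking distance ≈ 99.2 m

127 km/h ÷ 3.6 = 35.2778 m/s.
a = μg = 0.64 × 9.8 = 6.272 m/s².
Braking distance = v²/(2a) = 35.2778² / (2 × 6.272) = 1244.523 / 12.544 = 99.213 m.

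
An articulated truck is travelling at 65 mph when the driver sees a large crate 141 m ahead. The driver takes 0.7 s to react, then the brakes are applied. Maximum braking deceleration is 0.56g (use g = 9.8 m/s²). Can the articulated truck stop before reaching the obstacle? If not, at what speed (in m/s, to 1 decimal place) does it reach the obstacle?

65 mph × 0.44704 = 29.0576 m/s.
a = 0.56 × 9.8 = 5.488 m/s².
Reaction distance = 29.0576 × 0.7 = 20.340 m.
Braking distance = v²/(2a) = 844.344 / 10.976 = 76.926 m.
Total stopping distance = 20.340 + 76.926 = 97.266 m, vs 141 m available — it stops with 141 − 97.266 = 43.734 m to spare.

Yes — it stops about 43.7 m short of the obstacle, so it never reaches it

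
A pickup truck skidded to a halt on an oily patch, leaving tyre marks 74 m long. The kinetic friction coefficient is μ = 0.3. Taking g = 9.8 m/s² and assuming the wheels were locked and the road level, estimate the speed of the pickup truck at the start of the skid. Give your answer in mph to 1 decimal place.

Initial speed ≈ 46.7 mph

Deceleration a = μg = 0.3 × 9.8 = 2.940 m/s².
v = √(2a·d) = √(2 × 2.940 × 74) = √435.120 = 20.8595 m/s.
= 20.8595 ÷ 0.44704 = 46.661 mph.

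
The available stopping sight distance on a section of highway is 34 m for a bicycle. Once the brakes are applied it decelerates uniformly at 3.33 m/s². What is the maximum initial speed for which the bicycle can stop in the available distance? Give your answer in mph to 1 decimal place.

Maximum speed ≈ 33.7 mph

v²/(2a) = d ⇒ v = √(2 × 3.330 × 34) = √226.44 = 15.0479 m/s.
15.0479 m/s ÷ 0.44704 = 33.661 mph.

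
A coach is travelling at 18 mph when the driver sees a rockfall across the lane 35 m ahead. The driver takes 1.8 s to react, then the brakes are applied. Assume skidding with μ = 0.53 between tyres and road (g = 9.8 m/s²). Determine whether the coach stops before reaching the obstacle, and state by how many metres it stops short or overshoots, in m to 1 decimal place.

18 mph × 0.44704 = 8.0467 m/s.
a = μg = 0.53 × 9.8 = 5.194 m/s².
Reaction distance = 8.0467 × 1.8 = 14.484 m.
Braking distance = v²/(2a) = 64.749 / 10.388 = 6.233 m.
Total stopping distance = 14.484 + 6.233 = 20.717 m, vs 35 m available — it stops with 35 − 20.717 = 14.283 m to spare.

Yes — it stops 14.3 m short of the obstacle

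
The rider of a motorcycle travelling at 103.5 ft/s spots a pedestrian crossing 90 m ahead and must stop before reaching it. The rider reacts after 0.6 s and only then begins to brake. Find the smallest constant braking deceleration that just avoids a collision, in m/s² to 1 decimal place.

103.5 ft/s × 0.3048 = 31.5468 m/s.
Distance covered during reaction = 31.5468 × 0.6 = 18.928 m.
Distance available for braking: 90 − 18.928 = 71.072 m.
v² = 2a·d ⇒ a = v²/(2d) = 31.5468² / (2 × 71.072) = 995.201 / 142.144 = 7.0014 m/s².

Required deceleration ≈ 7.0 m/s²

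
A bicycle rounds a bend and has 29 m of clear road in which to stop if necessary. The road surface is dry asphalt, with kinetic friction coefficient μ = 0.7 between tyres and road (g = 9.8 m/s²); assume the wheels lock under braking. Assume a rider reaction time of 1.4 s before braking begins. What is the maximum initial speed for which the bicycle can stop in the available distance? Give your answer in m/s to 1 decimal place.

a = μg = 0.7 × 9.8 = 6.860 m/s².
Stopping distance: v·t_r + v²/(2a) = 29 with t_r = 1.4 s and a = 6.860 m/s².
So v² + 19.208 v − 397.88 = 0.
Positive root: v = −a·t_r + √((a·t_r)² + 2a·d) = −9.604 + √(92.237 + 397.88) = 12.5346 m/s.

Maximum speed ≈ 12.5 m/s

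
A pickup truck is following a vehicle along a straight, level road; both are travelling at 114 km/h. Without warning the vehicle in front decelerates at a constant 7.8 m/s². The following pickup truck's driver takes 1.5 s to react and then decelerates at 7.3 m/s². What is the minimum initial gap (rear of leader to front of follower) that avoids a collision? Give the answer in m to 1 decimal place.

114 km/h ÷ 3.6 = 31.6667 m/s.
Leader travels v²/(2a_L) = 1002.780 / 15.600 = 64.281 m before stopping.
Follower covers v·t_r = 31.6667 × 1.5 = 47.500 m while reacting, then v²/(2a_F) = 1002.780 / 14.600 = 68.684 m while braking, for a total of 47.500 + 68.684 = 116.184 m.
Since a_F ≤ a_L and the follower starts braking later, the follower is never slower than the leader, so the closest approach is when both have stopped.
Minimum gap = 116.184 − 64.281 = 51.903 m.

Minimum gap ≈ 51.9 m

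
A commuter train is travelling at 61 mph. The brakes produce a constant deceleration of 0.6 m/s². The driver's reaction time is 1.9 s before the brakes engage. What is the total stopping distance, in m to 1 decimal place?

Total stopping distance ≈ 671.5 m

61 mph × 0.44704 = 27.2694 m/s.
Reaction distance = v·t_r = 27.2694 × 1.9 = 51.812 m.
Braking distance = v²/(2a) = 27.2694² / (2 × 0.600) = 743.620 / 1.200 = 619.683 m.
Total = 51.812 + 619.683 = 671.495 m.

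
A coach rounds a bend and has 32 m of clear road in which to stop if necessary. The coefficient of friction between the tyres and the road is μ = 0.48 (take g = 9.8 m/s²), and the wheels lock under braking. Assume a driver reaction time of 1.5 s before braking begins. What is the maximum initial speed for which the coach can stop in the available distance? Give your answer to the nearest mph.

a = μg = 0.48 × 9.8 = 4.704 m/s².
Stopping distance: v·t_r + v²/(2a) = 32 with t_r = 1.5 s and a = 4.704 m/s².
So v² + 14.112 v − 301.06 = 0.
Positive root: v = −a·t_r + √((a·t_r)² + 2a·d) = −7.056 + √(49.787 + 301.06) = 11.6749 m/s.
11.6749 m/s ÷ 0.44704 = 26.116 mph.

Maximum speed ≈ 26 mph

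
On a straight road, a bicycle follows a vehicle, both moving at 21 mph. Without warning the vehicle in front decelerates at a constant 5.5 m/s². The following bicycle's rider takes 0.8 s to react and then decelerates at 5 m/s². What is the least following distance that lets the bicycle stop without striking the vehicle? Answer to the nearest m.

21 mph × 0.44704 = 9.3878 m/s.
Leader travels v²/(2a_L) = 88.131 / 11.000 = 8.012 m before stopping.
Follower covers v·t_r = 9.3878 × 0.8 = 7.510 m while reacting, then v²/(2a_F) = 88.131 / 10.000 = 8.813 m while braking, for a total of 7.510 + 8.813 = 16.323 m.
Since a_F ≤ a_L and the follower starts braking later, the follower is never slower than the leader, so the closest approach is when both have stopped.
Minimum gap = 16.323 − 8.012 = 8.311 m.

Minimum gap ≈ 8 m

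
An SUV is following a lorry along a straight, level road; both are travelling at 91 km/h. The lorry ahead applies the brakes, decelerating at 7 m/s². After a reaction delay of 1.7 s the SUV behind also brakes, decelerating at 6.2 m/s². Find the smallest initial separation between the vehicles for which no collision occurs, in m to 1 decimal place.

Minimum gap ≈ 48.9 m

91 km/h ÷ 3.6 = 25.2778 m/s.
Leader travels v²/(2a_L) = 638.967 / 14.000 = 45.640 m before stopping.
Follower covers v·t_r = 25.2778 × 1.7 = 42.972 m while reacting, then v²/(2a_F) = 638.967 / 12.400 = 51.530 m while braking, for a total of 42.972 + 51.530 = 94.502 m.
Since a_F ≤ a_L and the follower starts braking later, the follower is never slower than the leader, so the closest approach is when both have stopped.
Minimum gap = 94.502 − 45.640 = 48.862 m.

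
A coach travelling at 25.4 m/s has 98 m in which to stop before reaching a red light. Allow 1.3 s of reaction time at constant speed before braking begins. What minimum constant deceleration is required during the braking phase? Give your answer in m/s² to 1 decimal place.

Distance covered during reaction = 25.4000 × 1.3 = 33.020 m.
Distance available for braking: 98 − 33.020 = 64.980 m.
v² = 2a·d ⇒ a = v²/(2d) = 25.4000² / (2 × 64.980) = 645.160 / 129.960 = 4.9643 m/s².

Required deceleration ≈ 5.0 m/s²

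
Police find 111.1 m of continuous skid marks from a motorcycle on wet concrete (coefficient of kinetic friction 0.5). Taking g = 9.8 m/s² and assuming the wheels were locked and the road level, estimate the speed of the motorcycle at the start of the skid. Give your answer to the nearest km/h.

Deceleration a = μg = 0.5 × 9.8 = 4.900 m/s².
v = √(2a·d) = √(2 × 4.900 × 111.1) = √1088.780 = 32.9967 m/s.
= 32.9967 × 3.6 = 118.788 km/h.

Initial speed ≈ 119 km/h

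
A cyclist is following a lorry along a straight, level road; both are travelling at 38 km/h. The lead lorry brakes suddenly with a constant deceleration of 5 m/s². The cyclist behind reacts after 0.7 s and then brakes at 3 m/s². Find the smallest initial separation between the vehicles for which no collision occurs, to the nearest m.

Minimum gap ≈ 15 m

38 km/h ÷ 3.6 = 10.5556 m/s.
Leader travels v²/(2a_L) = 111.421 / 10.000 = 11.142 m before stopping.
Follower covers v·t_r = 10.5556 × 0.7 = 7.389 m while reacting, then v²/(2a_F) = 111.421 / 6.000 = 18.570 m while braking, for a total of 7.389 + 18.570 = 25.959 m.
Since a_F ≤ a_L and the follower starts braking later, the follower is never slower than the leader, so the closest approach is when both have stopped.
Minimum gap = 25.959 − 11.142 = 14.817 m.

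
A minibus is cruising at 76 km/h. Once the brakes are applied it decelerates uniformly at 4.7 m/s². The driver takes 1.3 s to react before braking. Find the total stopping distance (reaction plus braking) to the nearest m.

Total stopping distance ≈ 75 m

76 km/h ÷ 3.6 = 21.1111 m/s.
Reaction distance = v·t_r = 21.1111 × 1.3 = 27.444 m.
Braking distance = v²/(2a) = 21.1111² / (2 × 4.700) = 445.679 / 9.400 = 47.413 m.
Total = 27.444 + 47.413 = 74.857 m.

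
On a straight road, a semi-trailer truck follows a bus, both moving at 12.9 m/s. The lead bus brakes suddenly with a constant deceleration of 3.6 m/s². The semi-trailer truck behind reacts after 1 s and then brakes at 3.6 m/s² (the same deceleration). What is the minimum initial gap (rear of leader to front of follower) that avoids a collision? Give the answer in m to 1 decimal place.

Leader travels v²/(2a_L) = 166.410 / 7.200 = 23.113 m before stopping.
Follower covers v·t_r = 12.9000 × 1 = 12.900 m while reacting, then v²/(2a_F) = 166.410 / 7.200 = 23.113 m while braking, for a total of 12.900 + 23.113 = 36.013 m.
Since a_F ≤ a_L and the follower starts braking later, the follower is never slower than the leader, so the closest approach is when both have stopped.
Minimum gap = 36.013 − 23.113 = 12.900 m.

Minimum gap ≈ 12.9 m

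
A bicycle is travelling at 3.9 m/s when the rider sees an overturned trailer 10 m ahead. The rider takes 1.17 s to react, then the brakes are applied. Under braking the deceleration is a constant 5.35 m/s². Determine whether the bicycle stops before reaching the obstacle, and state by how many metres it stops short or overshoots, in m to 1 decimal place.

Reaction distance = 3.9000 × 1.17 = 4.563 m.
Braking distance = v²/(2a) = 15.210 / 10.700 = 1.421 m.
Total stopping distance = 4.563 + 1.421 = 5.984 m, vs 10 m available — it stops with 10 − 5.984 = 4.016 m to spare.

Yes — it stops 4.0 m short of the obstacle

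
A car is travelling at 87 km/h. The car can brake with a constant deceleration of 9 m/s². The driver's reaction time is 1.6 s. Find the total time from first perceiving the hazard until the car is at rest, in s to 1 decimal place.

87 km/h ÷ 3.6 = 24.1667 m/s.
Braking time = v/a = 24.1667 / 9.000 = 2.685 s.
Total = 1.6 + 2.685 = 4.285 s.

Total time ≈ 4.3 s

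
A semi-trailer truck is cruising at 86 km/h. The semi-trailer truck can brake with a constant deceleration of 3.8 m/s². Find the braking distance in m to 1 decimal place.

86 km/h ÷ 3.6 = 23.8889 m/s.
Braking distance = v²/(2a) = 23.8889² / (2 × 3.800) = 570.680 / 7.600 = 75.089 m.

Braking distance ≈ 75.1 m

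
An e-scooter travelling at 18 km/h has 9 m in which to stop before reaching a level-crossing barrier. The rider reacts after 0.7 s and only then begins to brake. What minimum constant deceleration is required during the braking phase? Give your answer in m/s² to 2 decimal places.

Required deceleration ≈ 2.27 m/s²

18 km/h ÷ 3.6 = 5.0000 m/s.
Distance covered during reaction = 5.0000 × 0.7 = 3.500 m.
Distance available for braking: 9 − 3.500 = 5.500 m.
v² = 2a·d ⇒ a = v²/(2d) = 5.0000² / (2 × 5.500) = 25.000 / 11.000 = 2.2727 m/s².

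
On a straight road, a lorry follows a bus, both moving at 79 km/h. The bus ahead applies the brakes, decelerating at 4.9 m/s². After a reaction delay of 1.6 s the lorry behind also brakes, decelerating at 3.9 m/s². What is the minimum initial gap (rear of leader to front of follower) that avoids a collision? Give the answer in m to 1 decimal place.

Minimum gap ≈ 47.7 m

79 km/h ÷ 3.6 = 21.9444 m/s.
Leader travels v²/(2a_L) = 481.557 / 9.800 = 49.138 m before stopping.
Follower covers v·t_r = 21.9444 × 1.6 = 35.111 m while reacting, then v²/(2a_F) = 481.557 / 7.800 = 61.738 m while braking, for a total of 35.111 + 61.738 = 96.849 m.
Since a_F ≤ a_L and the follower starts braking later, the follower is never slower than the leader, so the closest approach is when both have stopped.
Minimum gap = 96.849 − 49.138 = 47.711 m.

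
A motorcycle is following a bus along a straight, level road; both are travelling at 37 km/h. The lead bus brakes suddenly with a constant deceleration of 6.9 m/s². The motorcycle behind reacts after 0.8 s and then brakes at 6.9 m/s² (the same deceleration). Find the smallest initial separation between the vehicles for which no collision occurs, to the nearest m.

37 km/h ÷ 3.6 = 10.2778 m/s.
Leader travels v²/(2a_L) = 105.633 / 13.800 = 7.655 m before stopping.
Follower covers v·t_r = 10.2778 × 0.8 = 8.222 m while reacting, then v²/(2a_F) = 105.633 / 13.800 = 7.655 m while braking, for a total of 8.222 + 7.655 = 15.877 m.
Since a_F ≤ a_L and the follower starts braking later, the follower is never slower than the leader, so the closest approach is when both have stopped.
Minimum gap = 15.877 − 7.655 = 8.222 m.

Minimum gap ≈ 8 m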